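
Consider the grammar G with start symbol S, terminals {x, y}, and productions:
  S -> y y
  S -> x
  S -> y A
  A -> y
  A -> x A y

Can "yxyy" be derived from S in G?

S ⇒ yA ⇒ yxAy ⇒ yxyy

yes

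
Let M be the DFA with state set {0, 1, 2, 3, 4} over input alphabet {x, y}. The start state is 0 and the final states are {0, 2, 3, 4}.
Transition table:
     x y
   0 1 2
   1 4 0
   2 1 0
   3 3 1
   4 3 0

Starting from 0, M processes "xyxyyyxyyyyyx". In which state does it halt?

1

0 --x--> 1
1 --y--> 0
0 --x--> 1
1 --y--> 0
0 --y--> 2
2 --y--> 0
0 --x--> 1
1 --y--> 0
0 --y--> 2
2 --y--> 0
0 --y--> 2
2 --y--> 0
0 --x--> 1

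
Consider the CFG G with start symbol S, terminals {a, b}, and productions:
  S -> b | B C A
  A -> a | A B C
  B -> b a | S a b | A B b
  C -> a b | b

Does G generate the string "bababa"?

yes

S ⇒ BCA ⇒ SabCA ⇒ babCA ⇒ bababA ⇒ bababa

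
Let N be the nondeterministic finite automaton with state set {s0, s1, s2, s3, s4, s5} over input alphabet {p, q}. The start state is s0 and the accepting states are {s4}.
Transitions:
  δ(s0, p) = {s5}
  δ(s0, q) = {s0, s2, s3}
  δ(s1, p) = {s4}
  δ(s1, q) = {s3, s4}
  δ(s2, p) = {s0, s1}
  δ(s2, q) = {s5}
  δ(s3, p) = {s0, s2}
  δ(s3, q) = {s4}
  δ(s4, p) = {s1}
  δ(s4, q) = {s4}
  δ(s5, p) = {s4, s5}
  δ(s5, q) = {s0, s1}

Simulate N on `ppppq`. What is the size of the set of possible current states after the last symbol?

Start: {s0}
read p: {s5}
read p: {s4, s5}
read p: {s1, s4, s5}
read p: {s1, s4, s5}
read q: {s0, s1, s3, s4}
Final reachable set {s0, s1, s3, s4} has 4 states.

4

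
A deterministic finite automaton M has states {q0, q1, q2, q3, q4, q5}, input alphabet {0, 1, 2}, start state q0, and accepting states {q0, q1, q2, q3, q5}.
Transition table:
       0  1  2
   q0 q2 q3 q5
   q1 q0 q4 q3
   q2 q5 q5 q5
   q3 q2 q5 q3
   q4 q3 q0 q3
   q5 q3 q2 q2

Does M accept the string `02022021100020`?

accepted

q0 --0--> q2
q2 --2--> q5
q5 --0--> q3
q3 --2--> q3
q3 --2--> q3
q3 --0--> q2
q2 --2--> q5
q5 --1--> q2
q2 --1--> q5
q5 --0--> q3
q3 --0--> q2
q2 --0--> q5
q5 --2--> q2
q2 --0--> q5
End in state q5, which is an accepting state.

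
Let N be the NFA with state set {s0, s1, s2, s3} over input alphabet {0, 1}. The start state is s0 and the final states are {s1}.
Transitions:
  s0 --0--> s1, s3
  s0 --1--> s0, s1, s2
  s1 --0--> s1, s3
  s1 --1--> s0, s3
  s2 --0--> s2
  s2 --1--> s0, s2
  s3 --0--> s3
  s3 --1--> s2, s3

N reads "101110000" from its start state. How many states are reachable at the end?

Start: {s0}
read 1: {s0, s1, s2}
read 0: {s1, s2, s3}
read 1: {s0, s2, s3}
read 1: {s0, s1, s2, s3}
read 1: {s0, s1, s2, s3}
read 0: {s1, s2, s3}
read 0: {s1, s2, s3}
read 0: {s1, s2, s3}
read 0: {s1, s2, s3}
Final reachable set {s1, s2, s3} has 3 states.

3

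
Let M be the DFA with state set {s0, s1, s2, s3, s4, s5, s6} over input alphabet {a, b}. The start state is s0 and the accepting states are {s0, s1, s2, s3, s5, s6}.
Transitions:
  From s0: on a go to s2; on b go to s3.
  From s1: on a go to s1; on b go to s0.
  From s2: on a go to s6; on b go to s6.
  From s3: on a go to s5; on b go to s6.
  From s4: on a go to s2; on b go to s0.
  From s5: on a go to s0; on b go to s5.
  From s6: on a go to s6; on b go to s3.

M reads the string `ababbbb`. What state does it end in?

s0 --a--> s2
s2 --b--> s6
s6 --a--> s6
s6 --b--> s3
s3 --b--> s6
s6 --b--> s3
s3 --b--> s6

s6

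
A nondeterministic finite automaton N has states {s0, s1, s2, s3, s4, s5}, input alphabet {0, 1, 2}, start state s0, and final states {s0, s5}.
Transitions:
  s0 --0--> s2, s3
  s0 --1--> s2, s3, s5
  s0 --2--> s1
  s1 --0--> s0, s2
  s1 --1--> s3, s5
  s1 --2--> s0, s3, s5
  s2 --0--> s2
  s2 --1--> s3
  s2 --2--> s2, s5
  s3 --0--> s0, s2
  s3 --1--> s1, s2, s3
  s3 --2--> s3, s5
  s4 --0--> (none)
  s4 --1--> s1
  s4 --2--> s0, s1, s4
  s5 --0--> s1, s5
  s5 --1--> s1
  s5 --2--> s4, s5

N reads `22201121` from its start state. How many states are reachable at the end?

Start: {s0}
read 2: {s1}
read 2: {s0, s3, s5}
read 2: {s1, s3, s4, s5}
read 0: {s0, s1, s2, s5}
read 1: {s1, s2, s3, s5}
read 1: {s1, s2, s3, s5}
read 2: {s0, s2, s3, s4, s5}
read 1: {s1, s2, s3, s5}
Final reachable set {s1, s2, s3, s5} has 4 states.

4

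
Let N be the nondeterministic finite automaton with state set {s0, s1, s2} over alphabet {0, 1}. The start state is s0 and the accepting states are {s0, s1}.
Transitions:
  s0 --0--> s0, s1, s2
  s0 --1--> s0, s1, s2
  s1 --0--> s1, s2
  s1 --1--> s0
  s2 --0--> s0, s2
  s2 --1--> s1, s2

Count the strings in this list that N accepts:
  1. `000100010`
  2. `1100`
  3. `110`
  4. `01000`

4

`000100010`: accepted
`1100`: accepted
`110`: accepted
`01000`: accepted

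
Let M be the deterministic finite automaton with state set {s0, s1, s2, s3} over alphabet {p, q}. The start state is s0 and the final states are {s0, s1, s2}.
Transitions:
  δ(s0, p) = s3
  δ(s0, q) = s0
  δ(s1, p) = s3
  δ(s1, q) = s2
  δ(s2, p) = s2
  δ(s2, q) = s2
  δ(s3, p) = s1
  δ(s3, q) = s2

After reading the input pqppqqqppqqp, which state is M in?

s0 --p--> s3
s3 --q--> s2
s2 --p--> s2
s2 --p--> s2
s2 --q--> s2
s2 --q--> s2
s2 --q--> s2
s2 --p--> s2
s2 --p--> s2
s2 --q--> s2
s2 --q--> s2
s2 --p--> s2

s2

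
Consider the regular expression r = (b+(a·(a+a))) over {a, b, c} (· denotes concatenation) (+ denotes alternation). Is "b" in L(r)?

yes

The left alternative b matches b.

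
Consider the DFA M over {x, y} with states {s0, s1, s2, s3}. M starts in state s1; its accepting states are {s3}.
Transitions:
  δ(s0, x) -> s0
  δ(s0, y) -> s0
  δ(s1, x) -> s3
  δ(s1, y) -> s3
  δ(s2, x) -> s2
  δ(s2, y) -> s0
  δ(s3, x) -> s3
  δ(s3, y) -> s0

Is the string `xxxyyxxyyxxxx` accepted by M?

s1 --x--> s3
s3 --x--> s3
s3 --x--> s3
s3 --y--> s0
s0 --y--> s0
s0 --x--> s0
s0 --x--> s0
s0 --y--> s0
s0 --y--> s0
s0 --x--> s0
s0 --x--> s0
s0 --x--> s0
s0 --x--> s0
End in state s0, which is not an accepting state.

rejected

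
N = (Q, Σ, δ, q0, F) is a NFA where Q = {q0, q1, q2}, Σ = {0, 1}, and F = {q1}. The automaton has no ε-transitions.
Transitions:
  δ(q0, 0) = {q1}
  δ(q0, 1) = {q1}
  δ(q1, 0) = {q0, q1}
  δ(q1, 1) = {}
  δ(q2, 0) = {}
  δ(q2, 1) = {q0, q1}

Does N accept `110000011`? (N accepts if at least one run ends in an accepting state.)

rejected

Start: {q0}
read 1: {q1}
read 1: {}
The reachable set is empty and stays empty for the remaining 7 symbols.
Reachable ∩ accepting = {} — empty.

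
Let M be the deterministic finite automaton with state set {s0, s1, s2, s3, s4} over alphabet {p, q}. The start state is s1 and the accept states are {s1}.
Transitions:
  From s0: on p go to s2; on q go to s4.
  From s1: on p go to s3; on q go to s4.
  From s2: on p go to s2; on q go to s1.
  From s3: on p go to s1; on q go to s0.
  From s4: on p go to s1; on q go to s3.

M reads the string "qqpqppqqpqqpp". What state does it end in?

s3

s1 --q--> s4
s4 --q--> s3
s3 --p--> s1
s1 --q--> s4
s4 --p--> s1
s1 --p--> s3
s3 --q--> s0
s0 --q--> s4
s4 --p--> s1
s1 --q--> s4
s4 --q--> s3
s3 --p--> s1
s1 --p--> s3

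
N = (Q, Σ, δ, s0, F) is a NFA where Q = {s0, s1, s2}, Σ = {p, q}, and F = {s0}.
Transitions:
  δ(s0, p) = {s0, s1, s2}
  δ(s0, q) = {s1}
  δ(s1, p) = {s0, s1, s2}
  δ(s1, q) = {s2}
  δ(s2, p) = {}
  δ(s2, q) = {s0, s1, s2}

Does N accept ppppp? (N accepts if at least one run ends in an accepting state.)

Start: {s0}
read p: {s0, s1, s2}
read p: {s0, s1, s2}
read p: {s0, s1, s2}
read p: {s0, s1, s2}
read p: {s0, s1, s2}
Reachable ∩ accepting = {s0} — nonempty.

accepted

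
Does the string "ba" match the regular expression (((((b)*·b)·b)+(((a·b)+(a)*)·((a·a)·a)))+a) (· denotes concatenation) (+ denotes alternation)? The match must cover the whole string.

Neither ((((b)*·b)·b)+(((a·b)+(a)*)·((a·a)·a))) nor a matches ba.

no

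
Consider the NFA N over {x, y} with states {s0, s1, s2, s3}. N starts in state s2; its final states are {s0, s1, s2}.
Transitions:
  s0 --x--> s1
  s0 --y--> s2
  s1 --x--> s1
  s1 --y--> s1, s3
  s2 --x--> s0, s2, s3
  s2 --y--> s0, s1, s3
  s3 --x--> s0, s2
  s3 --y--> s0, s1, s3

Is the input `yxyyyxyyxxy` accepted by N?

accepted

Start: {s2}
read y: {s0, s1, s3}
read x: {s0, s1, s2}
read y: {s0, s1, s2, s3}
read y: {s0, s1, s2, s3}
read y: {s0, s1, s2, s3}
read x: {s0, s1, s2, s3}
read y: {s0, s1, s2, s3}
read y: {s0, s1, s2, s3}
read x: {s0, s1, s2, s3}
read x: {s0, s1, s2, s3}
read y: {s0, s1, s2, s3}
Reachable ∩ accepting = {s0, s1, s2} — nonempty.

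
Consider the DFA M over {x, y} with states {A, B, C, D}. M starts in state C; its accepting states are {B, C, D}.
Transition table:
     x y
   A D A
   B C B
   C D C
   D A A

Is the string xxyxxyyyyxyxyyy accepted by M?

C --x--> D
D --x--> A
A --y--> A
A --x--> D
D --x--> A
A --y--> A
A --y--> A
A --y--> A
A --y--> A
A --x--> D
D --y--> A
A --x--> D
D --y--> A
A --y--> A
A --y--> A
End in state A, which is not an accepting state.

rejected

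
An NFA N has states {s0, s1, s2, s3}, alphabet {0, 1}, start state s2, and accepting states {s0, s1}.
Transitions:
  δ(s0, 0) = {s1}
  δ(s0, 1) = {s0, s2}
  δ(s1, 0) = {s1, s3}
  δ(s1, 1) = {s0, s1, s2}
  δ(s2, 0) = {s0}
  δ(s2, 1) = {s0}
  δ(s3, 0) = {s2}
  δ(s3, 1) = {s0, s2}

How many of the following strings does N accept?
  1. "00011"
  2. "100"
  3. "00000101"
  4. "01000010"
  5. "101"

5

"00011": accepted
"100": accepted
"00000101": accepted
"01000010": accepted
"101": accepted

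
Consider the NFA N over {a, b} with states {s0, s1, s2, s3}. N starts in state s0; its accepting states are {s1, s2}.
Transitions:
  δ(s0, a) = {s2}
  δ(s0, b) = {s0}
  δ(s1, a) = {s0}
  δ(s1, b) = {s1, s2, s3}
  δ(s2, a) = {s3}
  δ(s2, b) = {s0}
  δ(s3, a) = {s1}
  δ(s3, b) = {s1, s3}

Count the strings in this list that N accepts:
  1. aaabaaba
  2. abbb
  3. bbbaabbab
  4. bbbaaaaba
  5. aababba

aaabaaba: accepted
abbb: rejected
bbbaabbab: accepted
bbbaaaaba: accepted
aababba: accepted

4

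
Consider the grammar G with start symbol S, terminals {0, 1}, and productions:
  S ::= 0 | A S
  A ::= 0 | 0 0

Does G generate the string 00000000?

yes

S ⇒ AS ⇒ 0S ⇒ 0AS ⇒ 00S ⇒ 00AS ⇒ 000S ⇒ 000AS ⇒ 00000S ⇒ 00000AS ⇒ 0000000S ⇒ 00000000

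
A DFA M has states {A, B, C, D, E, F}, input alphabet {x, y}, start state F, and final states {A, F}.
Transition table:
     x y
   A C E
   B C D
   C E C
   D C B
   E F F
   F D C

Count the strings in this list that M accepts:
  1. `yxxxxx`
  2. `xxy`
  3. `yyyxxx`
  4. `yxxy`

`yxxxxx`: rejected
`xxy`: rejected
`yyyxxx`: rejected
`yxxy`: rejected

0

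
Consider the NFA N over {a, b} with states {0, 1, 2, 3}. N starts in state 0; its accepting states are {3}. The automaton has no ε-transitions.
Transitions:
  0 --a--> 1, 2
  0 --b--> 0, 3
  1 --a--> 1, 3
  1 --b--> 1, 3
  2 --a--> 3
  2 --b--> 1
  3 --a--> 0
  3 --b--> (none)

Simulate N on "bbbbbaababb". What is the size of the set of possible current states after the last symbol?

3

Start: {0}
read b: {0, 3}
read b: {0, 3}
read b: {0, 3}
read b: {0, 3}
read b: {0, 3}
read a: {0, 1, 2}
read a: {1, 2, 3}
read b: {1, 3}
read a: {0, 1, 3}
read b: {0, 1, 3}
read b: {0, 1, 3}
Final reachable set {0, 1, 3} has 3 states.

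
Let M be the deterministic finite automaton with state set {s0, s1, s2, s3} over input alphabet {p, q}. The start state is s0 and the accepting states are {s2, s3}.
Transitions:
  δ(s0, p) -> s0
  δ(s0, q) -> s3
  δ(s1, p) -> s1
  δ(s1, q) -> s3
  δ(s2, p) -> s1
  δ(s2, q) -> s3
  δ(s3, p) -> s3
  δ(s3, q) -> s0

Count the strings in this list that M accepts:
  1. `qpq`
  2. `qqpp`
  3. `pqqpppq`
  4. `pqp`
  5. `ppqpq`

`qpq`: rejected
`qqpp`: rejected
`pqqpppq`: accepted
`pqp`: accepted
`ppqpq`: rejected

2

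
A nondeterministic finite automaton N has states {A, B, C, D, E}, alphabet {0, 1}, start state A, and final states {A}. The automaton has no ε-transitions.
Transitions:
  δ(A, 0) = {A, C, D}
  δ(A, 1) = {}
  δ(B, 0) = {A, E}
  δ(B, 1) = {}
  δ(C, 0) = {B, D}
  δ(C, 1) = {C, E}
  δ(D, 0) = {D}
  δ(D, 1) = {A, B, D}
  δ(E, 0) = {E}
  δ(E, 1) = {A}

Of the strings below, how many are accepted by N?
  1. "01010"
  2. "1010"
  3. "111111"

1

"01010": accepted
"1010": rejected
"111111": rejected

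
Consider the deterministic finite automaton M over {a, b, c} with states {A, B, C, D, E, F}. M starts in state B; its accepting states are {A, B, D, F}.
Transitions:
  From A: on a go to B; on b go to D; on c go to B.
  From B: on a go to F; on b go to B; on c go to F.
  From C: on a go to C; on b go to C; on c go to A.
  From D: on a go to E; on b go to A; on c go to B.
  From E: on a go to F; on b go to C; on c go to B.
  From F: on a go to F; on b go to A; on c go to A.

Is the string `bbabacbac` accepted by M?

accepted

B --b--> B
B --b--> B
B --a--> F
F --b--> A
A --a--> B
B --c--> F
F --b--> A
A --a--> B
B --c--> F
End in state F, which is an accepting state.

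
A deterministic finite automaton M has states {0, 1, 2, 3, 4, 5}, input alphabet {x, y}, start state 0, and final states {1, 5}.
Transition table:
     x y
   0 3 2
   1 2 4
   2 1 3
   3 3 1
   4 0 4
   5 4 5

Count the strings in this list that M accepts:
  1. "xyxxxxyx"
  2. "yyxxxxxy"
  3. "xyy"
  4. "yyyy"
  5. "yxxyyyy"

1

"xyxxxxyx": rejected
"yyxxxxxy": accepted
"xyy": rejected
"yyyy": rejected
"yxxyyyy": rejected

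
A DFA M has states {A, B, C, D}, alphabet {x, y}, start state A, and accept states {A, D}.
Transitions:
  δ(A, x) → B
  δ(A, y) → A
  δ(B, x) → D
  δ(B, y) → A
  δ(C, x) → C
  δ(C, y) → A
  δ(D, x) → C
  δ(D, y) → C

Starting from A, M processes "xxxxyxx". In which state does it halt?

D

A --x--> B
B --x--> D
D --x--> C
C --x--> C
C --y--> A
A --x--> B
B --x--> D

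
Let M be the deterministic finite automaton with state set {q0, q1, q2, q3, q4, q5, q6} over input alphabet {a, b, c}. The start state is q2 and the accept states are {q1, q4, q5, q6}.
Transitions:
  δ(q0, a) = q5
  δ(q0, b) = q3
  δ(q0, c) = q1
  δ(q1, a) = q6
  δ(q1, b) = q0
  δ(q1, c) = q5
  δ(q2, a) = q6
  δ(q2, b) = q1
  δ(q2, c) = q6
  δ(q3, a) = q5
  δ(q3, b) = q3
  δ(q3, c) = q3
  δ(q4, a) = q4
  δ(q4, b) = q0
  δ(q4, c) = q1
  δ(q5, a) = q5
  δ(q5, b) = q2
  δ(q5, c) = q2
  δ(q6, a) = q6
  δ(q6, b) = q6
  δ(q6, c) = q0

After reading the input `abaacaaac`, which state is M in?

q2 --a--> q6
q6 --b--> q6
q6 --a--> q6
q6 --a--> q6
q6 --c--> q0
q0 --a--> q5
q5 --a--> q5
q5 --a--> q5
q5 --c--> q2

q2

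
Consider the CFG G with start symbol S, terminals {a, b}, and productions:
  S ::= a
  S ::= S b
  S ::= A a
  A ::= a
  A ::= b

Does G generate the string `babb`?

S ⇒ Sb ⇒ Sbb ⇒ Aabb ⇒ babb

yes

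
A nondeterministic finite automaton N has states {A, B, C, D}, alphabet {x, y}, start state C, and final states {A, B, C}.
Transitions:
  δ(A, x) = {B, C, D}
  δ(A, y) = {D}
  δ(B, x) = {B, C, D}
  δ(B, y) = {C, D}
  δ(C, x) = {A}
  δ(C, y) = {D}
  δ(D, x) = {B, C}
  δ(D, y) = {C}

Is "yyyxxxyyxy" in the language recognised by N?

Start: {C}
read y: {D}
read y: {C}
read y: {D}
read x: {B, C}
read x: {A, B, C, D}
read x: {A, B, C, D}
read y: {C, D}
read y: {C, D}
read x: {A, B, C}
read y: {C, D}
Reachable ∩ accepting = {C} — nonempty.

accepted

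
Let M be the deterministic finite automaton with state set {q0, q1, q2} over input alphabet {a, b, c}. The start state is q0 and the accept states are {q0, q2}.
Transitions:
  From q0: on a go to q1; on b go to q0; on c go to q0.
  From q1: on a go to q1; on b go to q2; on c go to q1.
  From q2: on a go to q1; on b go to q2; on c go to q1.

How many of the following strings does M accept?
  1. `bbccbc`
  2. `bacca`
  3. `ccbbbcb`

2

`bbccbc`: accepted
`bacca`: rejected
`ccbbbcb`: accepted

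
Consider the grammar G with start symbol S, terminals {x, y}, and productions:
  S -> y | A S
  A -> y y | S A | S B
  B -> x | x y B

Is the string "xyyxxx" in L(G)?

no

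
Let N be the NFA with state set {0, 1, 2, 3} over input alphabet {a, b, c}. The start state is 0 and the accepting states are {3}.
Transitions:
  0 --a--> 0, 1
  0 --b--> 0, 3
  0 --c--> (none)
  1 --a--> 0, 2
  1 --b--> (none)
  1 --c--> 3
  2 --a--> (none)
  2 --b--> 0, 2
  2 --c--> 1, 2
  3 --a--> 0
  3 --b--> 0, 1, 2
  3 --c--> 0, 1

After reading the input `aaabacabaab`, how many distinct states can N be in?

Start: {0}
read a: {0, 1}
read a: {0, 1, 2}
read a: {0, 1, 2}
read b: {0, 2, 3}
read a: {0, 1}
read c: {3}
read a: {0}
read b: {0, 3}
read a: {0, 1}
read a: {0, 1, 2}
read b: {0, 2, 3}
Final reachable set {0, 2, 3} has 3 states.

3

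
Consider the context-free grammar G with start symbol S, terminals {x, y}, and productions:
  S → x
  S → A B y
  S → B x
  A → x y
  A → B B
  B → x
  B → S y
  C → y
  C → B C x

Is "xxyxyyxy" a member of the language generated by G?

yes

S ⇒ ABy ⇒ BBBy ⇒ xBBy ⇒ xSyBy ⇒ xAByyBy ⇒ xxyByyBy ⇒ xxyxyyBy ⇒ xxyxyyxy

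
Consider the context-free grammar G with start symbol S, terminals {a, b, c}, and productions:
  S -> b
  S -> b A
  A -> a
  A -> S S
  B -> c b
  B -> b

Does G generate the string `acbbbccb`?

no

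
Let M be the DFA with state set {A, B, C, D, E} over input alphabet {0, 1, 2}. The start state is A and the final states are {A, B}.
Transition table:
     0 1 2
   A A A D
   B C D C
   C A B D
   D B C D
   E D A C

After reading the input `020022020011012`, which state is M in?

A --0--> A
A --2--> D
D --0--> B
B --0--> C
C --2--> D
D --2--> D
D --0--> B
B --2--> C
C --0--> A
A --0--> A
A --1--> A
A --1--> A
A --0--> A
A --1--> A
A --2--> D

D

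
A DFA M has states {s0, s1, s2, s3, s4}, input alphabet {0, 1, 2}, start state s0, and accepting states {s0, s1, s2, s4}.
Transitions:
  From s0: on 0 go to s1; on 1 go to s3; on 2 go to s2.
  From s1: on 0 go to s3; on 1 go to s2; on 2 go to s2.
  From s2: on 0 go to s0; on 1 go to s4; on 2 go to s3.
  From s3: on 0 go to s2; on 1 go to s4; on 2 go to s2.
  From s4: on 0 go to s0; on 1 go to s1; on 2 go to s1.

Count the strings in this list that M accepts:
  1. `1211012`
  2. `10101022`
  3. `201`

`1211012`: accepted
`10101022`: accepted
`201`: rejected

2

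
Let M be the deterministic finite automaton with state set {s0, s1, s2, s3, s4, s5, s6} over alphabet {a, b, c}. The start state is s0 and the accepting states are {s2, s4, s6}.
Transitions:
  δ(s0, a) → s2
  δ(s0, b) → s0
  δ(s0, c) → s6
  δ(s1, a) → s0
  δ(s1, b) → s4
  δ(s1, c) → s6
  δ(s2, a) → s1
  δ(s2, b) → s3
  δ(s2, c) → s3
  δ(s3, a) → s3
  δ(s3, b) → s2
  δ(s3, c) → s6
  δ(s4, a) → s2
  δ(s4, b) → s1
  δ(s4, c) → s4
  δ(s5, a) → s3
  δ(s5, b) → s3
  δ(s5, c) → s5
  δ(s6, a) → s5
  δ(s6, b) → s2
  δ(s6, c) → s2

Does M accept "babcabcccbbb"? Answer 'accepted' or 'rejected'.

accepted

s0 --b--> s0
s0 --a--> s2
s2 --b--> s3
s3 --c--> s6
s6 --a--> s5
s5 --b--> s3
s3 --c--> s6
s6 --c--> s2
s2 --c--> s3
s3 --b--> s2
s2 --b--> s3
s3 --b--> s2
End in state s2, which is an accepting state.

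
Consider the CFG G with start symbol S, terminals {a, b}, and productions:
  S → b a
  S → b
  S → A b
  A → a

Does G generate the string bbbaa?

no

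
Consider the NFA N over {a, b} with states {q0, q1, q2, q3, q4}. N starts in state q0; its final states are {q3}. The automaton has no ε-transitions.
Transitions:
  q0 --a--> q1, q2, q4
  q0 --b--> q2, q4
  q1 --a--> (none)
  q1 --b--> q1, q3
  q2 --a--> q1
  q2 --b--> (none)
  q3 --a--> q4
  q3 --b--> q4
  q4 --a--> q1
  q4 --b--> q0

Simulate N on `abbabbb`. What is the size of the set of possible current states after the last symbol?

4

Start: {q0}
read a: {q1, q2, q4}
read b: {q0, q1, q3}
read b: {q1, q2, q3, q4}
read a: {q1, q4}
read b: {q0, q1, q3}
read b: {q1, q2, q3, q4}
read b: {q0, q1, q3, q4}
Final reachable set {q0, q1, q3, q4} has 4 states.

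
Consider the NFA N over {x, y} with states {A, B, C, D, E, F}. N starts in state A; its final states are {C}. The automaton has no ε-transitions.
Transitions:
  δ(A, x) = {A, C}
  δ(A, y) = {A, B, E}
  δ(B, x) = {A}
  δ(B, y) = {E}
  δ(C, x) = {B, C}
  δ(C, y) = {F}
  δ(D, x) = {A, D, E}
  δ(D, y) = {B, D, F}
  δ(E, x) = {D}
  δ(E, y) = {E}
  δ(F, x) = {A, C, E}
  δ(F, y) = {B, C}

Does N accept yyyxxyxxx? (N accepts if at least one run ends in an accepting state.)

accepted

Start: {A}
read y: {A, B, E}
read y: {A, B, E}
read y: {A, B, E}
read x: {A, C, D}
read x: {A, B, C, D, E}
read y: {A, B, D, E, F}
read x: {A, C, D, E}
read x: {A, B, C, D, E}
read x: {A, B, C, D, E}
Reachable ∩ accepting = {C} — nonempty.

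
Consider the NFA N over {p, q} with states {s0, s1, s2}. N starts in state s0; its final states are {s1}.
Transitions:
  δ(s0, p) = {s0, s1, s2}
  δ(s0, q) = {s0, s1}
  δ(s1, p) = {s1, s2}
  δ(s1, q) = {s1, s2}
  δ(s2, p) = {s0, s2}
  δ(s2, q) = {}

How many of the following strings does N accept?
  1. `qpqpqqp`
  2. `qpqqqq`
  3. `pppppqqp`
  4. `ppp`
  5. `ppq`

5

`qpqpqqp`: accepted
`qpqqqq`: accepted
`pppppqqp`: accepted
`ppp`: accepted
`ppq`: accepted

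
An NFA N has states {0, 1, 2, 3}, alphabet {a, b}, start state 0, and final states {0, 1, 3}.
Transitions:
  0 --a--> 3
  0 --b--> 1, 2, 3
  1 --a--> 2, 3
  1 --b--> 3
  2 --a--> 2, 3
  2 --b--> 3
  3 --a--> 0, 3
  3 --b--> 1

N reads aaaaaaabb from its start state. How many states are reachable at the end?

2

Start: {0}
read a: {3}
read a: {0, 3}
read a: {0, 3}
read a: {0, 3}
read a: {0, 3}
read a: {0, 3}
read a: {0, 3}
read b: {1, 2, 3}
read b: {1, 3}
Final reachable set {1, 3} has 2 states.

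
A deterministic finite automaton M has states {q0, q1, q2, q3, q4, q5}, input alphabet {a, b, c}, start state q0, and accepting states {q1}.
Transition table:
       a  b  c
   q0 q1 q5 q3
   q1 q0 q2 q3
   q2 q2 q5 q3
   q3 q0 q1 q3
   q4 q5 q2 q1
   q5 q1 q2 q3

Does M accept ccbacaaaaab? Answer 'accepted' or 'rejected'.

q0 --c--> q3
q3 --c--> q3
q3 --b--> q1
q1 --a--> q0
q0 --c--> q3
q3 --a--> q0
q0 --a--> q1
q1 --a--> q0
q0 --a--> q1
q1 --a--> q0
q0 --b--> q5
End in state q5, which is not an accepting state.

rejected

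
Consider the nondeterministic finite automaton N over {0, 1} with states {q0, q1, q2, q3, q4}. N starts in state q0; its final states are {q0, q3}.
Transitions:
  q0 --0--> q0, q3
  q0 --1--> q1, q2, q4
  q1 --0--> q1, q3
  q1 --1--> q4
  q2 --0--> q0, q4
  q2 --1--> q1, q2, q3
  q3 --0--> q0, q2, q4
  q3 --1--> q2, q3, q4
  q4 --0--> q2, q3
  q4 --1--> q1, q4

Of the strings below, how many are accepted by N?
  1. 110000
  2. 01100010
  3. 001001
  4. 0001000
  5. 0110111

110000: accepted
01100010: accepted
001001: accepted
0001000: accepted
0110111: accepted

5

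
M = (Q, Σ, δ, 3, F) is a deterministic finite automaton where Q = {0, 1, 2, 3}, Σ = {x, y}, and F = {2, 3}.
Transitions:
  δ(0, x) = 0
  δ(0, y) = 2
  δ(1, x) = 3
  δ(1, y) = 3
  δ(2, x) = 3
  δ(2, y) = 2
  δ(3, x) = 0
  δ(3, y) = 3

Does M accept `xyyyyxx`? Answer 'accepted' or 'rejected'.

3 --x--> 0
0 --y--> 2
2 --y--> 2
2 --y--> 2
2 --y--> 2
2 --x--> 3
3 --x--> 0
End in state 0, which is not an accepting state.

rejected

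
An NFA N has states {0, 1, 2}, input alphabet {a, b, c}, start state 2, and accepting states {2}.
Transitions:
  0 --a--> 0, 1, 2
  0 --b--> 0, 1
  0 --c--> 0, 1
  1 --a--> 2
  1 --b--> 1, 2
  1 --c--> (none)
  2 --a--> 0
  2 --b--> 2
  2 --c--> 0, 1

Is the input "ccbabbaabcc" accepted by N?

rejected

Start: {2}
read c: {0, 1}
read c: {0, 1}
read b: {0, 1, 2}
read a: {0, 1, 2}
read b: {0, 1, 2}
read b: {0, 1, 2}
read a: {0, 1, 2}
read a: {0, 1, 2}
read b: {0, 1, 2}
read c: {0, 1}
read c: {0, 1}
Reachable ∩ accepting = {} — empty.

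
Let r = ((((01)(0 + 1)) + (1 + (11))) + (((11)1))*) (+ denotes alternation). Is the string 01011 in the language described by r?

no

Neither (((01)(0+1))+(1+(11))) nor (((11)1))* matches 01011.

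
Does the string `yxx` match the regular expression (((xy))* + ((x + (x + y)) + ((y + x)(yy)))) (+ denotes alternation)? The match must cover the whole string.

no

Neither ((xy))* nor ((x+(x+y))+((y+x)(yy))) matches yxx.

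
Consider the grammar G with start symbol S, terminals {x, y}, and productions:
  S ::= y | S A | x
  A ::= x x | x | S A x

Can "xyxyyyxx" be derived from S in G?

no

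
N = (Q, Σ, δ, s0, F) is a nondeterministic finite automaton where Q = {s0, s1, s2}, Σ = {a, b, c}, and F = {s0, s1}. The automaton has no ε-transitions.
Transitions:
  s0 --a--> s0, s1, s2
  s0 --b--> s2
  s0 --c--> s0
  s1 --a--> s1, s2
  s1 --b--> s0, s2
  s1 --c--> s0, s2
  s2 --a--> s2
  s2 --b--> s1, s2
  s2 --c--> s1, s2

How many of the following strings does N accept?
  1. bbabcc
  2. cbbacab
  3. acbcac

bbabcc: accepted
cbbacab: accepted
acbcac: accepted

3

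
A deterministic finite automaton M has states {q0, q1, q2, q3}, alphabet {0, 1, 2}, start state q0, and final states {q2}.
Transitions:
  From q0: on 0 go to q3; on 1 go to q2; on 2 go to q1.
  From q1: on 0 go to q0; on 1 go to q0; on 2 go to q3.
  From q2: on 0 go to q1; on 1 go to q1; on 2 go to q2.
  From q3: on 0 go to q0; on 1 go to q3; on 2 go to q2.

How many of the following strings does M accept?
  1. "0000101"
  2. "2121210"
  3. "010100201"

1

"0000101": rejected
"2121210": rejected
"010100201": accepted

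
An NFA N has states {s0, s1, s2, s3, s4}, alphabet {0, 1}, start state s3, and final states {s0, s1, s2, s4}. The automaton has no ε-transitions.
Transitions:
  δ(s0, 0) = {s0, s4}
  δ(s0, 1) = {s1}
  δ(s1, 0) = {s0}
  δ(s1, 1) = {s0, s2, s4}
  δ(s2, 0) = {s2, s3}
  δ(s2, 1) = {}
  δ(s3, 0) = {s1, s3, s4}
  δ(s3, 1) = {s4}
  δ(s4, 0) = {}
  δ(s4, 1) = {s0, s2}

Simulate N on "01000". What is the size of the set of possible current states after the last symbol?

Start: {s3}
read 0: {s1, s3, s4}
read 1: {s0, s2, s4}
read 0: {s0, s2, s3, s4}
read 0: {s0, s1, s2, s3, s4}
read 0: {s0, s1, s2, s3, s4}
Final reachable set {s0, s1, s2, s3, s4} has 5 states.

5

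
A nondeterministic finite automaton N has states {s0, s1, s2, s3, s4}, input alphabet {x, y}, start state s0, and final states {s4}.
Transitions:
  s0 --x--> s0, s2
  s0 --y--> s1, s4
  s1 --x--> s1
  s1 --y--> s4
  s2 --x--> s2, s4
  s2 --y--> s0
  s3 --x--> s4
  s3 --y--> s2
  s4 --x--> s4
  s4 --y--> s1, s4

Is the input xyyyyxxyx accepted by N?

accepted

Start: {s0}
read x: {s0, s2}
read y: {s0, s1, s4}
read y: {s1, s4}
read y: {s1, s4}
read y: {s1, s4}
read x: {s1, s4}
read x: {s1, s4}
read y: {s1, s4}
read x: {s1, s4}
Reachable ∩ accepting = {s4} — nonempty.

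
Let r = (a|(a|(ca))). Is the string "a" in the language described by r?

yes

The left alternative a matches a.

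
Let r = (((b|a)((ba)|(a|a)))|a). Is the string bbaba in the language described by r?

no

Neither ((b|a)((ba)|(a|a))) nor a matches bbaba.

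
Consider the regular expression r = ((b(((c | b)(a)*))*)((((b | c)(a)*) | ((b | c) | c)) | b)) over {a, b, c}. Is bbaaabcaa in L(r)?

yes

Split as bbaaab·caa: (b(((c|b)(a)*))*) matches bbaaab and ((((b|c)(a)*)|((b|c)|c))|b) matches caa.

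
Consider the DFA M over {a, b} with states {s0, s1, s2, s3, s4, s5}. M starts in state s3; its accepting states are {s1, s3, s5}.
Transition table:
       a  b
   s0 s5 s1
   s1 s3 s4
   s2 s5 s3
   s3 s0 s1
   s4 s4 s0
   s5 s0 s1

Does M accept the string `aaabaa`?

s3 --a--> s0
s0 --a--> s5
s5 --a--> s0
s0 --b--> s1
s1 --a--> s3
s3 --a--> s0
End in state s0, which is not an accepting state.

rejected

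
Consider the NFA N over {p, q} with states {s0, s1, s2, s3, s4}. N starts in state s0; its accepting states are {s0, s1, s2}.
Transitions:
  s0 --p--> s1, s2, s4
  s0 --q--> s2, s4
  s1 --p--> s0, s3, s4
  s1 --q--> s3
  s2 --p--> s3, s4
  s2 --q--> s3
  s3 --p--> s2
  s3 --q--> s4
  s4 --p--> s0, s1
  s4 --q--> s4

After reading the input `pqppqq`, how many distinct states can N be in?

2

Start: {s0}
read p: {s1, s2, s4}
read q: {s3, s4}
read p: {s0, s1, s2}
read p: {s0, s1, s2, s3, s4}
read q: {s2, s3, s4}
read q: {s3, s4}
Final reachable set {s3, s4} has 2 states.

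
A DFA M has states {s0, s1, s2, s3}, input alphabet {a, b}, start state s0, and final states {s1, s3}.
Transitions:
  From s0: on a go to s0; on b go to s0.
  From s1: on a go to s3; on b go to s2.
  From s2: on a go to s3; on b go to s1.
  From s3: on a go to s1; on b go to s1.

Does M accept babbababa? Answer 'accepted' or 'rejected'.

rejected

s0 --b--> s0
s0 --a--> s0
s0 --b--> s0
s0 --b--> s0
s0 --a--> s0
s0 --b--> s0
s0 --a--> s0
s0 --b--> s0
s0 --a--> s0
End in state s0, which is not an accepting state.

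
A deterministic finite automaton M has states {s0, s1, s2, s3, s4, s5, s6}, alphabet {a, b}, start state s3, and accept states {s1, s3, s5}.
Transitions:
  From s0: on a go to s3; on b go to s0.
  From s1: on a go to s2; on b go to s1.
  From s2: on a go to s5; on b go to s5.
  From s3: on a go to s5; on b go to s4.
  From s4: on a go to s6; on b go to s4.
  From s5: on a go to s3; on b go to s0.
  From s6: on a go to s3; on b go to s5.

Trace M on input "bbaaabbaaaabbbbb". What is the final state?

s3 --b--> s4
s4 --b--> s4
s4 --a--> s6
s6 --a--> s3
s3 --a--> s5
s5 --b--> s0
s0 --b--> s0
s0 --a--> s3
s3 --a--> s5
s5 --a--> s3
s3 --a--> s5
s5 --b--> s0
s0 --b--> s0
s0 --b--> s0
s0 --b--> s0
s0 --b--> s0

s0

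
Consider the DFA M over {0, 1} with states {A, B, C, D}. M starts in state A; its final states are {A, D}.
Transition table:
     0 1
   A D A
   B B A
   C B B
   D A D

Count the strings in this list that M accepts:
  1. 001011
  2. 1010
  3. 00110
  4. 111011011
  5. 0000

5

001011: accepted
1010: accepted
00110: accepted
111011011: accepted
0000: accepted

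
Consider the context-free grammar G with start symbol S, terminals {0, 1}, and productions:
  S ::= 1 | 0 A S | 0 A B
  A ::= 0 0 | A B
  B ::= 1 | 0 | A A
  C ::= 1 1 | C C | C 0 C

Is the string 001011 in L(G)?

no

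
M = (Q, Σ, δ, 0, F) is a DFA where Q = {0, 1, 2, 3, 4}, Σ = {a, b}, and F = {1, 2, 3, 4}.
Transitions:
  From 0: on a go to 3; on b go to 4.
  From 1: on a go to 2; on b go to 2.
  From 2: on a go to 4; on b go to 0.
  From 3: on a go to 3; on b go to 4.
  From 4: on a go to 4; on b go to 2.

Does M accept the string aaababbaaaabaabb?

0 --a--> 3
3 --a--> 3
3 --a--> 3
3 --b--> 4
4 --a--> 4
4 --b--> 2
2 --b--> 0
0 --a--> 3
3 --a--> 3
3 --a--> 3
3 --a--> 3
3 --b--> 4
4 --a--> 4
4 --a--> 4
4 --b--> 2
2 --b--> 0
End in state 0, which is not an accepting state.

rejected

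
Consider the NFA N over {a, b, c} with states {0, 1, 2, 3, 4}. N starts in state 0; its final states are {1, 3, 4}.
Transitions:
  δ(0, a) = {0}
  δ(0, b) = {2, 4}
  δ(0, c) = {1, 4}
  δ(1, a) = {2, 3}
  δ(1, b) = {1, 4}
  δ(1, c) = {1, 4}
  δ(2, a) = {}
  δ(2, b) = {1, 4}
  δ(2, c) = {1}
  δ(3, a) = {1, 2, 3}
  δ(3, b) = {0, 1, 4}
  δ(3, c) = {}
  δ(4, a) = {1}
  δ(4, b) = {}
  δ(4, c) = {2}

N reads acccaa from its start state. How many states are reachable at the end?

3

Start: {0}
read a: {0}
read c: {1, 4}
read c: {1, 2, 4}
read c: {1, 2, 4}
read a: {1, 2, 3}
read a: {1, 2, 3}
Final reachable set {1, 2, 3} has 3 states.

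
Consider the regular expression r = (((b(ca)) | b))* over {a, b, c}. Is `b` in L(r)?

Split into 1 piece b; each matches ((b(ca))|b).

yes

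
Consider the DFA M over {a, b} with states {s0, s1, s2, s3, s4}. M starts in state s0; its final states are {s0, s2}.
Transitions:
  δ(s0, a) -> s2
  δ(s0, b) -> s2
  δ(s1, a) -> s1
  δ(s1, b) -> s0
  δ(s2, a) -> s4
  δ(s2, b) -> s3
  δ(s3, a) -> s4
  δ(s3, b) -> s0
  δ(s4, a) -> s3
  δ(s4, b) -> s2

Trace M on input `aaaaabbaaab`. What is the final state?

s0 --a--> s2
s2 --a--> s4
s4 --a--> s3
s3 --a--> s4
s4 --a--> s3
s3 --b--> s0
s0 --b--> s2
s2 --a--> s4
s4 --a--> s3
s3 --a--> s4
s4 --b--> s2

s2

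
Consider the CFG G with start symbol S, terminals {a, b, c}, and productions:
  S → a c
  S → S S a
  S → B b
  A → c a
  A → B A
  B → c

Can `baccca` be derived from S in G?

no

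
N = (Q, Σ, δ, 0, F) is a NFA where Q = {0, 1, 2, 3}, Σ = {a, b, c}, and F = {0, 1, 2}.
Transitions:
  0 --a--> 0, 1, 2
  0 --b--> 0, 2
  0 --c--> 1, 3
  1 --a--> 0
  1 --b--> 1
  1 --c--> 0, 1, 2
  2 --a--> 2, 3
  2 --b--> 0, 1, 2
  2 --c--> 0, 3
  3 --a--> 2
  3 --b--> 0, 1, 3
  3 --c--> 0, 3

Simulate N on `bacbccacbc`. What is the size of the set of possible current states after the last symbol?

Start: {0}
read b: {0, 2}
read a: {0, 1, 2, 3}
read c: {0, 1, 2, 3}
read b: {0, 1, 2, 3}
read c: {0, 1, 2, 3}
read c: {0, 1, 2, 3}
read a: {0, 1, 2, 3}
read c: {0, 1, 2, 3}
read b: {0, 1, 2, 3}
read c: {0, 1, 2, 3}
Final reachable set {0, 1, 2, 3} has 4 states.

4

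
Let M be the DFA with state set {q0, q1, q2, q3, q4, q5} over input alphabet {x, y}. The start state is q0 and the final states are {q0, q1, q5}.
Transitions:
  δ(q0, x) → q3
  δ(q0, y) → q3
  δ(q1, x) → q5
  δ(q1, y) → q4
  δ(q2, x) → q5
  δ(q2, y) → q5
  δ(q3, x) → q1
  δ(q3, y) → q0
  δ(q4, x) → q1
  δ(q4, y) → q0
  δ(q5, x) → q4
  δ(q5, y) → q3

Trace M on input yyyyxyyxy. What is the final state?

q4

q0 --y--> q3
q3 --y--> q0
q0 --y--> q3
q3 --y--> q0
q0 --x--> q3
q3 --y--> q0
q0 --y--> q3
q3 --x--> q1
q1 --y--> q4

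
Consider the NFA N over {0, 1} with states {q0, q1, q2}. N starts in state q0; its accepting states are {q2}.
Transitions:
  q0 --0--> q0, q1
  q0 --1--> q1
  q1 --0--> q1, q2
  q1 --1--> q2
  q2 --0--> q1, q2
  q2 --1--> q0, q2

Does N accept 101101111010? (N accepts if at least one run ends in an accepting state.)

accepted

Start: {q0}
read 1: {q1}
read 0: {q1, q2}
read 1: {q0, q2}
read 1: {q0, q1, q2}
read 0: {q0, q1, q2}
read 1: {q0, q1, q2}
read 1: {q0, q1, q2}
read 1: {q0, q1, q2}
read 1: {q0, q1, q2}
read 0: {q0, q1, q2}
read 1: {q0, q1, q2}
read 0: {q0, q1, q2}
Reachable ∩ accepting = {q2} — nonempty.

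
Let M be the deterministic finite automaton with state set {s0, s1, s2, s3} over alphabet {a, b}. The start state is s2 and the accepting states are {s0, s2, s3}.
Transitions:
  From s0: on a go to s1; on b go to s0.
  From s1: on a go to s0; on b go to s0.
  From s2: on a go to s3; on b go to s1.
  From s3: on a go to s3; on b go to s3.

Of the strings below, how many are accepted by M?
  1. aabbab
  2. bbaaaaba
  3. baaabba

1

aabbab: accepted
bbaaaaba: rejected
baaabba: rejected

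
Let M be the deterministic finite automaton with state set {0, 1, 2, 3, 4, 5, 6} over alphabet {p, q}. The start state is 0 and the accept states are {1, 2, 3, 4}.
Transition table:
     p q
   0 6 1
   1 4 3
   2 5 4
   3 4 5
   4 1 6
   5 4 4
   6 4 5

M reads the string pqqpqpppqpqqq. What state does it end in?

4

0 --p--> 6
6 --q--> 5
5 --q--> 4
4 --p--> 1
1 --q--> 3
3 --p--> 4
4 --p--> 1
1 --p--> 4
4 --q--> 6
6 --p--> 4
4 --q--> 6
6 --q--> 5
5 --q--> 4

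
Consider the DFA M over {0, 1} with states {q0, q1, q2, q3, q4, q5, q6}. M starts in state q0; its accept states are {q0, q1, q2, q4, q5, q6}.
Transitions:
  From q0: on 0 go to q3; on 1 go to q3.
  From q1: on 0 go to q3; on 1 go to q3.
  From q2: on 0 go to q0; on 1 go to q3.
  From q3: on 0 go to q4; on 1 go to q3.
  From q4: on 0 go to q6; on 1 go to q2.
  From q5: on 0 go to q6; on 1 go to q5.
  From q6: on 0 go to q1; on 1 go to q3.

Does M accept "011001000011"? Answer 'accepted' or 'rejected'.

q0 --0--> q3
q3 --1--> q3
q3 --1--> q3
q3 --0--> q4
q4 --0--> q6
q6 --1--> q3
q3 --0--> q4
q4 --0--> q6
q6 --0--> q1
q1 --0--> q3
q3 --1--> q3
q3 --1--> q3
End in state q3, which is not an accepting state.

rejected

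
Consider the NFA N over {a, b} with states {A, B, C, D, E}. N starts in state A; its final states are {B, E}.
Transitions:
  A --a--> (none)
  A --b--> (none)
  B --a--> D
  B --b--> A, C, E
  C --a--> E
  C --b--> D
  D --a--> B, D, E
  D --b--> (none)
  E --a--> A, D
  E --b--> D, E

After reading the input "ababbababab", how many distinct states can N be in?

Start: {A}
read a: {}
The reachable set is empty and stays empty for the remaining 10 symbols.
Final reachable set {} has 0 states.

0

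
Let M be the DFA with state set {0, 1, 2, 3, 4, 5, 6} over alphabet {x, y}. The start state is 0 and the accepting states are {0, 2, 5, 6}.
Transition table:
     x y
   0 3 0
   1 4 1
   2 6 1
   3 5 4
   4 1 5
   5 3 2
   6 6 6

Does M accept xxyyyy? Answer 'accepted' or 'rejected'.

0 --x--> 3
3 --x--> 5
5 --y--> 2
2 --y--> 1
1 --y--> 1
1 --y--> 1
End in state 1, which is not an accepting state.

rejected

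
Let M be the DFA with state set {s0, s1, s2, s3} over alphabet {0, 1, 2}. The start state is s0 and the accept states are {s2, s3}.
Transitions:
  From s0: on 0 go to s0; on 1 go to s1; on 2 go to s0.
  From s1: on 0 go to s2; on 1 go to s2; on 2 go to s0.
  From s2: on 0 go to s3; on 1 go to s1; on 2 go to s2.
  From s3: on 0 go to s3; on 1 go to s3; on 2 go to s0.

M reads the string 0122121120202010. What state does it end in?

s2

s0 --0--> s0
s0 --1--> s1
s1 --2--> s0
s0 --2--> s0
s0 --1--> s1
s1 --2--> s0
s0 --1--> s1
s1 --1--> s2
s2 --2--> s2
s2 --0--> s3
s3 --2--> s0
s0 --0--> s0
s0 --2--> s0
s0 --0--> s0
s0 --1--> s1
s1 --0--> s2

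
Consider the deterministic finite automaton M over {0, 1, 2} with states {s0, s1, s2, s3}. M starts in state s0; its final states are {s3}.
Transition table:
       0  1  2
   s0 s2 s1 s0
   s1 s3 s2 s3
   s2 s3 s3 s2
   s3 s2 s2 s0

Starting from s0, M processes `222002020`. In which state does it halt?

s0 --2--> s0
s0 --2--> s0
s0 --2--> s0
s0 --0--> s2
s2 --0--> s3
s3 --2--> s0
s0 --0--> s2
s2 --2--> s2
s2 --0--> s3

s3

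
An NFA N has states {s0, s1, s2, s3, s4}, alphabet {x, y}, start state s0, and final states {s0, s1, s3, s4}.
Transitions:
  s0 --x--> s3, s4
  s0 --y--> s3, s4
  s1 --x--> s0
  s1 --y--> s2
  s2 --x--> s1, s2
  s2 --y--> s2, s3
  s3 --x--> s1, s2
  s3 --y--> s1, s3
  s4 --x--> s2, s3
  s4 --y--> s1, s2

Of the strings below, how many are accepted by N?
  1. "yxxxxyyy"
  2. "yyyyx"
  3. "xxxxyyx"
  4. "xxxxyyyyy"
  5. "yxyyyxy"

5

"yxxxxyyy": accepted
"yyyyx": accepted
"xxxxyyx": accepted
"xxxxyyyyy": accepted
"yxyyyxy": accepted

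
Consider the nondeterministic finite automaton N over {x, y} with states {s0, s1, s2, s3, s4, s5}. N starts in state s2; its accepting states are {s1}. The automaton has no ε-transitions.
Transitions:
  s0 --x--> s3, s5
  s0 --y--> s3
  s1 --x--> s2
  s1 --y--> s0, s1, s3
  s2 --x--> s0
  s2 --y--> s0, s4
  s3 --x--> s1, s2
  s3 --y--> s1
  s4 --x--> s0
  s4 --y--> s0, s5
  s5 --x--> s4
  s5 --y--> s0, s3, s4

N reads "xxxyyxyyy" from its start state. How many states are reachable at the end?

5

Start: {s2}
read x: {s0}
read x: {s3, s5}
read x: {s1, s2, s4}
read y: {s0, s1, s3, s4, s5}
read y: {s0, s1, s3, s4, s5}
read x: {s0, s1, s2, s3, s4, s5}
read y: {s0, s1, s3, s4, s5}
read y: {s0, s1, s3, s4, s5}
read y: {s0, s1, s3, s4, s5}
Final reachable set {s0, s1, s3, s4, s5} has 5 states.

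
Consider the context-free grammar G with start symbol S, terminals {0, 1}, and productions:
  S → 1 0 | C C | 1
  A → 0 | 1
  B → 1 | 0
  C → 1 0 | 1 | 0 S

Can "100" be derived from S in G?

no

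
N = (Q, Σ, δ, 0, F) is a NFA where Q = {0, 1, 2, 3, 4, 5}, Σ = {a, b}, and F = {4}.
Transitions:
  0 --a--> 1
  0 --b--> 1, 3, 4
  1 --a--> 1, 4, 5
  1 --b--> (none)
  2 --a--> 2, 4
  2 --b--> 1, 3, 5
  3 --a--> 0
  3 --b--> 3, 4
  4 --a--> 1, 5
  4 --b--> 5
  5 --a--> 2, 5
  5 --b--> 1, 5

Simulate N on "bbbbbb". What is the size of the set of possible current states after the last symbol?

4

Start: {0}
read b: {1, 3, 4}
read b: {3, 4, 5}
read b: {1, 3, 4, 5}
read b: {1, 3, 4, 5}
read b: {1, 3, 4, 5}
read b: {1, 3, 4, 5}
Final reachable set {1, 3, 4, 5} has 4 states.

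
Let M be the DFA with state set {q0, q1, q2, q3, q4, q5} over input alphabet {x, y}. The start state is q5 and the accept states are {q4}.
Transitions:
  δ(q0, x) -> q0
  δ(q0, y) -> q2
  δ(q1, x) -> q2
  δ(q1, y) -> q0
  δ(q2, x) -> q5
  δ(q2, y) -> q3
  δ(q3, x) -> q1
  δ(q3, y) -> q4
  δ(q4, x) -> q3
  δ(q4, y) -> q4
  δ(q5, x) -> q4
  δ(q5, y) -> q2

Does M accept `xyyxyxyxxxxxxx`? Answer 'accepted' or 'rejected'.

q5 --x--> q4
q4 --y--> q4
q4 --y--> q4
q4 --x--> q3
q3 --y--> q4
q4 --x--> q3
q3 --y--> q4
q4 --x--> q3
q3 --x--> q1
q1 --x--> q2
q2 --x--> q5
q5 --x--> q4
q4 --x--> q3
q3 --x--> q1
End in state q1, which is not an accepting state.

rejected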